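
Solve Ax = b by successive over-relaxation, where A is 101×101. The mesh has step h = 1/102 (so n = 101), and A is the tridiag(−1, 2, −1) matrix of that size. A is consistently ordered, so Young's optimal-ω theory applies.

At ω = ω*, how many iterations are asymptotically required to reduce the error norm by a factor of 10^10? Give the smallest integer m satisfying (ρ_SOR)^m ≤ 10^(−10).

With n=101, ρ(Jacobi) = cos(π/102) = 0.9995257.
√(1−ρ_J²) = |sin(π/102)| = 0.0307951
ω* = 2/(1+0.0307951) = 1.9402498
At ω = 1.9402498 every |λ(B_ω)| = ω−1, so ρ_SOR = 0.9402498.
10·ln10 = 23.0259; −ln(0.9402498) = 0.0616097; m = ⌈23.0259/0.0616097⌉ = ⌈373.738⌉ = 374.

m = 374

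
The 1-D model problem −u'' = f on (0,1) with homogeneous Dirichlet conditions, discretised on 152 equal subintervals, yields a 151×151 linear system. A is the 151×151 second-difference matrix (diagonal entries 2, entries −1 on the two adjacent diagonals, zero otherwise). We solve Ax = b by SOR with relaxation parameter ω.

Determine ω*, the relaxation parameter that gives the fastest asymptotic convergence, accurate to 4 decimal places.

ω* = 1.9595

½·tridiag(1,0,1) at n=151: λ_k = cos(kπ/152); max |λ| at k=1 ⇒ ρ_J = cos(π/152) ≈ 0.9998.
√(1 − cos²(π/152)) = sin(π/152) ≈ 0.02067.
Young: ω* = 2/(1+√(1−ρ_J²)) = 2/(1+0.02067) = 2/1.02067 = 1.9595.
[ρ_SOR] ω* − 1 = 0.9595.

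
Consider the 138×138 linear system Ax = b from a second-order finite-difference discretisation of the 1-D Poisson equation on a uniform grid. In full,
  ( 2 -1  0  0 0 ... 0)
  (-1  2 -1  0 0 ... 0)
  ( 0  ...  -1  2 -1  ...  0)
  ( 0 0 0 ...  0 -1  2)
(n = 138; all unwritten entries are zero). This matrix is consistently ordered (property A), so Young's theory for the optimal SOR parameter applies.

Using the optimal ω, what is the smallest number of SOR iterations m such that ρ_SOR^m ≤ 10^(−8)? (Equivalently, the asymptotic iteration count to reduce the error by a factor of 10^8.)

B_J for the 138×138 system has eigenvalues cos(kπ/139); ρ_J = cos(π/139) = 0.9997446.
√(1−ρ_J²) simplifies to sin(π/139) = 0.0225995.
Young: ω* = 2/(1+√(1−ρ_J²)) = 2/(1+0.0225995) = 2/1.0225995 = 1.9557999.
Hence ρ(B_{ω*}) = 1.9557999 − 1 = 0.9557999.
Need (0.9557999)^m ≤ 10^(−8): m ≥ 8·ln10/|ln 0.9557999| = 18.4207/0.0452067 = 407.477 ⇒ m = 408.

m = 408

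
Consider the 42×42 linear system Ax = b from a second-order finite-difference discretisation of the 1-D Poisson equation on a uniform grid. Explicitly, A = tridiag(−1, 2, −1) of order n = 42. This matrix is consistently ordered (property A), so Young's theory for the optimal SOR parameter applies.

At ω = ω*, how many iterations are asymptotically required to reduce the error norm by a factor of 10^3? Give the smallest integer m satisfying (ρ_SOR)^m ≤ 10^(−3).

[ρ_J] n=42: ρ(B_J) = cos(π/(n+1)) = cos(π/43) = 0.9973323.
√(1−ρ_J²) = |sin(π/43)| = 0.0729953
Then 2/(1+√(1−ρ_J²)) = 2/(1+0.0729953); ω* = 2/1.0729953 = 1.8639411.
and ρ(B_{ω*}) = 1.8639411 − 1 = 0.8639411.
ρ_SOR^m ≤ 10^(−3) ⇔ m ≥ 3·ln10/(−ln 0.8639411) = 6.90776/0.146251 = 47.232; m = ⌈47.232⌉ = 48.

m = 48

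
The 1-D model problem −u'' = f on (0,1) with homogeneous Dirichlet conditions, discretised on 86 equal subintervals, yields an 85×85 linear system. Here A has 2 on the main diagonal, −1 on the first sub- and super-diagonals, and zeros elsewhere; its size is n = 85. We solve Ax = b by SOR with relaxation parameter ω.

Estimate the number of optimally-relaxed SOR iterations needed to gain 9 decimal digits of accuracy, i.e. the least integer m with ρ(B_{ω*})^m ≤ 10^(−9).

½·tridiag(1,0,1) at n=85: λ_k = cos(kπ/86); max |λ| at k=1 ⇒ ρ_J = cos(π/86) ≈ 0.9993328.
√(1−ρ_J²) = |sin(π/86)| = 0.0365220
Young: ω* = 2/(1+√(1−ρ_J²)) = 2/(1+0.0365220) = 2/1.0365220 = 1.9295297.
[ρ_SOR] ω* − 1 = 0.9295297.
9·ln10 = 20.7233; −ln(0.9295297) = 0.0730765; m = ⌈20.7233/0.0730765⌉ = ⌈283.584⌉ = 284.

m = 284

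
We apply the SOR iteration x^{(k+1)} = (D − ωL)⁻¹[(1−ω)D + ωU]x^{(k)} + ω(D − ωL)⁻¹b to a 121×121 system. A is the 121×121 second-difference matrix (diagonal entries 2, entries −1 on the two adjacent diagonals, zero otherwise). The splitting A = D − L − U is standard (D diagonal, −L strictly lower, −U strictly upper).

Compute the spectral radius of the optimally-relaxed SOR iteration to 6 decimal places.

ρ_SOR = 0.949797

spectrum of D⁻¹(L+U) = {cos(kπ/122) : 1≤k≤121}; ρ_J = cos(π/122) = 0.999668.
√(1 − cos²(π/122)) = sin(π/122) ≈ 0.0257479.
Young: ω* = 2/(1+√(1−ρ_J²)) = 2/(1+0.0257479) = 2/1.0257479 = 1.949797.
ρ_SOR = ω* − 1 = 1.949797 − 1 = 0.949797.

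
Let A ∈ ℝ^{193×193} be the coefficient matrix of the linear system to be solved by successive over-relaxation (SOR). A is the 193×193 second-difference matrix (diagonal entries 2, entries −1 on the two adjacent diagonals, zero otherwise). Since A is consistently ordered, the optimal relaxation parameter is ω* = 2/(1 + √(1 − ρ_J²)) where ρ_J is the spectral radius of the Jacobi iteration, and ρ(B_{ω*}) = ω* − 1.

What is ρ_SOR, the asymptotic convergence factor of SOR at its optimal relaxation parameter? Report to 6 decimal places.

½·tridiag(1,0,1) at n=193: λ_k = cos(kπ/194); max |λ| at k=1 ⇒ ρ_J = cos(π/194) ≈ 0.999869.
root = sin(π/194) = 0.0161931  (since 1−cos² = sin²).
So ω* = 2/1.0161931 = 1.968130 (Young).
ρ_SOR = ω* − 1 = 1.968130 − 1 = 0.968130.

ρ_SOR = 0.968130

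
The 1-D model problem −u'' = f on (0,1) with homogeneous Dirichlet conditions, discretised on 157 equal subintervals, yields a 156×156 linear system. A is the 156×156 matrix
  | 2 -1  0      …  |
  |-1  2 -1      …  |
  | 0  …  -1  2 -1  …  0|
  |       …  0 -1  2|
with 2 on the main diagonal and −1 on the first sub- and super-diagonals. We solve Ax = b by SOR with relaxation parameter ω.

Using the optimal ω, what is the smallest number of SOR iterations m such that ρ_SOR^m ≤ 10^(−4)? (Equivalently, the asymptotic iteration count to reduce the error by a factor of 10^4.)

m = 231

[ρ_J] n=156: ρ(B_J) = cos(π/(n+1)) = cos(π/157) = 0.9997998.
√(1−ρ_J²) = |sin(π/157)| = 0.0200088
So ω* = 2/1.0200088 = 1.9607674 (Young).
Hence ρ(B_{ω*}) = 1.9607674 − 1 = 0.9607674.
m ≥ 4·ln10 / (−ln 0.9607674) = 230.127; smallest integer m = 231.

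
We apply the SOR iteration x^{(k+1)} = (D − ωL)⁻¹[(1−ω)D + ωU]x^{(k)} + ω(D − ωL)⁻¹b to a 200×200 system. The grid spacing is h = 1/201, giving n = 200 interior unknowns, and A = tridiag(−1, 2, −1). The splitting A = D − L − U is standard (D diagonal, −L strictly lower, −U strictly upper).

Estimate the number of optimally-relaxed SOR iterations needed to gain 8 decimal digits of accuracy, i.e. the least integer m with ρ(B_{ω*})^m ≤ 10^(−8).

B_J for the 200×200 system has eigenvalues cos(kπ/201); ρ_J = cos(π/201) = 0.9998779.
√(1−ρ_J²) = |sin(π/201)| = 0.0156292
[ω*] 2 ÷ (1 + 0.0156292) = 2 ÷ 1.0156292 = 1.9692226.
Hence ρ(B_{ω*}) = 1.9692226 − 1 = 0.9692226.
For 8 digits: m = 8·ln10 / (−ln 0.9692226) = 18.4207/0.031261 = 589.255; round up → m = 590.

m = 590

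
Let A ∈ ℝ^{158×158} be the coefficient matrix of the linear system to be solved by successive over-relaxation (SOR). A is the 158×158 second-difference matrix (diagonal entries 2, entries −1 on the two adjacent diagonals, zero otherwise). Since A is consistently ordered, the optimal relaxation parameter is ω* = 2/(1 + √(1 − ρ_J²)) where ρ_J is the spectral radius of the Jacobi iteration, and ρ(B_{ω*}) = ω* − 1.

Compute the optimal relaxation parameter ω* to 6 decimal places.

ω* = 1.961251

spectrum of D⁻¹(L+U) = {cos(kπ/159) : 1≤k≤158}; ρ_J = cos(π/159) = 0.999805.
root = sin(π/159) = 0.0197572  (since 1−cos² = sin²).
[ω*] 2 ÷ (1 + 0.0197572) = 2 ÷ 1.0197572 = 1.961251.
Hence ρ(B_{ω*}) = 1.961251 − 1 = 0.961251.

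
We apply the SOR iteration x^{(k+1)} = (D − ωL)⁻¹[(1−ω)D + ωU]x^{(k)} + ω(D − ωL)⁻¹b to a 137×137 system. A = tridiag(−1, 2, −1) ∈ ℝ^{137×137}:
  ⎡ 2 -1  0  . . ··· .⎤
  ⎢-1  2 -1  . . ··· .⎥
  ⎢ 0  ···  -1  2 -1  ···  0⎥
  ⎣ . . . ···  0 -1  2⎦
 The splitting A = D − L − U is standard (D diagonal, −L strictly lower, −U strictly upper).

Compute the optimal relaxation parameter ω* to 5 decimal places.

spectrum of D⁻¹(L+U) = {cos(kπ/138) : 1≤k≤137}; ρ_J = cos(π/138) = 0.99974.
√(1 − cos²(π/138)) = sin(π/138) ≈ 0.022763.
[ω*] 2 ÷ (1 + 0.022763) = 2 ÷ 1.022763 = 1.95549.
ρ_SOR = ω* − 1 = 1.95549 − 1 = 0.95549.

ω* = 1.95549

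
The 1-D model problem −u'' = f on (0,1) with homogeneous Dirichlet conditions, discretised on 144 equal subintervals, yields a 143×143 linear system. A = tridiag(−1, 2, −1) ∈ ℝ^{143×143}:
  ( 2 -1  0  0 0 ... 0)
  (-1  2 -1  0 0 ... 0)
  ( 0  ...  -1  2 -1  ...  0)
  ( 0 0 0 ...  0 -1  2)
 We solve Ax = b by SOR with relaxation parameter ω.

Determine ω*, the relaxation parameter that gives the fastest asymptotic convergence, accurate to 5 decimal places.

spectrum of D⁻¹(L+U) = {cos(kπ/144) : 1≤k≤143}; ρ_J = cos(π/144) = 0.99976.
√(1 − cos²(π/144)) = sin(π/144) ≈ 0.021815.
Then 2/(1+√(1−ρ_J²)) = 2/(1+0.021815); ω* = 2/1.021815 = 1.95730.
[ρ_SOR] ω* − 1 = 0.95730.

ω* = 1.95730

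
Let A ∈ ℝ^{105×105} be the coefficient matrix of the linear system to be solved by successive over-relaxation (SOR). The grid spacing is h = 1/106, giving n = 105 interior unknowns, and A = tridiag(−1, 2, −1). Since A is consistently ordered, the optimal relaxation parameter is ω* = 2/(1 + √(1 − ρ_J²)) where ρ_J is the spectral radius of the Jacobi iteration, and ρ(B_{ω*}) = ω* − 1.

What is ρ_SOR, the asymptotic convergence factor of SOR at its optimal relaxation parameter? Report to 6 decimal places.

ρ_SOR = 0.942439

n=105: λ(B_J) = 1 − λ(A)/2 = cos(kπ/106); k=1 gives ρ_J = 0.999561.
√(1−ρ_J²) = |sin(π/106)| = 0.0296333
ω* = 2/(1 + 0.0296333) = 2/1.0296333 = 1.942439.
ρ(B_{ω*}) = ω*−1 = 0.942439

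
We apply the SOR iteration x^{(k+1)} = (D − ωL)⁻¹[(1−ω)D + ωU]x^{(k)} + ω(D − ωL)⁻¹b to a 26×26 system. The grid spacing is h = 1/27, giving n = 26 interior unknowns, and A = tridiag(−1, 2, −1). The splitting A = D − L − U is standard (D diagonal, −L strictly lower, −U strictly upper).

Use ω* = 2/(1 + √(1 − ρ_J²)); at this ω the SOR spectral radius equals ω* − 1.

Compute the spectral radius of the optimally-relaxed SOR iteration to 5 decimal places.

[ρ_J] n=26: ρ(B_J) = cos(π/(n+1)) = cos(π/27) = 0.99324.
root = sin(π/27) = 0.116093  (since 1−cos² = sin²).
ω* = 2 / (1 + 0.116093) = 2 / 1.116093 ≈ 1.79197.
and ρ(B_{ω*}) = 1.79197 − 1 = 0.79197.

ρ_SOR = 0.79197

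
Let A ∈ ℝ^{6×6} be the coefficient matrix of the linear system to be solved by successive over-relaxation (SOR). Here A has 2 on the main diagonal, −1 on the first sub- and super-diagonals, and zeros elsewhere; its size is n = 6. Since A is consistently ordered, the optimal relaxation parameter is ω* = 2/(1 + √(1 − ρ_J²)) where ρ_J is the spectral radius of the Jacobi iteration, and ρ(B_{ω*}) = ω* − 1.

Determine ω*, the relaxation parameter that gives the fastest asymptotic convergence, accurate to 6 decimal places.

ω* = 1.394813

B_J for the 6×6 system has eigenvalues cos(kπ/7); ρ_J = cos(π/7) = 0.900969.
√(1−ρ_J²) simplifies to sin(π/7) = 0.4338837.
Young: ω* = 2/(1+√(1−ρ_J²)) = 2/(1+0.4338837) = 2/1.4338837 = 1.394813.
At ω = 1.394813 every |λ(B_ω)| = ω−1, so ρ_SOR = 0.394813.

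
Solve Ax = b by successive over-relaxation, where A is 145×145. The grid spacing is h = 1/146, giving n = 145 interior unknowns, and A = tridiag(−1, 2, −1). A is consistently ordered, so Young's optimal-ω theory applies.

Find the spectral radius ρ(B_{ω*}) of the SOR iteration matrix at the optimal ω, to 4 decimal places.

ρ_SOR = 0.9579

ρ_J = max_k |cos(kπ/146)| = cos(π/146) = 0.9998
1 − cos²(π/146) = sin²(π/146) ⇒ √(1−ρ_J²) = sin(π/146) = 0.02152.
Young: ω* = 2/(1+√(1−ρ_J²)) = 2/(1+0.02152) = 2/1.02152 = 1.9579.
[ρ_SOR] ω* − 1 = 0.9579.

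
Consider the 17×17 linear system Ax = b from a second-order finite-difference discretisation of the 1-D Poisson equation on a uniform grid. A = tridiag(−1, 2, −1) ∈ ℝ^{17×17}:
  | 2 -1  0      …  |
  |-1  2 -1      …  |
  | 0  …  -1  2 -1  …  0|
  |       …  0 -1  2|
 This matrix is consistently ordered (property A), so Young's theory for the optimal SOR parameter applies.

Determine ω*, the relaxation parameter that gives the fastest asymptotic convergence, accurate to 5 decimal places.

ω* = 1.70409

With n=17, ρ(Jacobi) = cos(π/18) = 0.98481.
√(1 − cos²(π/18)) = sin(π/18) ≈ 0.173648.
So ω* = 2/1.173648 = 1.70409 (Young).
and ρ(B_{ω*}) = 1.70409 − 1 = 0.70409.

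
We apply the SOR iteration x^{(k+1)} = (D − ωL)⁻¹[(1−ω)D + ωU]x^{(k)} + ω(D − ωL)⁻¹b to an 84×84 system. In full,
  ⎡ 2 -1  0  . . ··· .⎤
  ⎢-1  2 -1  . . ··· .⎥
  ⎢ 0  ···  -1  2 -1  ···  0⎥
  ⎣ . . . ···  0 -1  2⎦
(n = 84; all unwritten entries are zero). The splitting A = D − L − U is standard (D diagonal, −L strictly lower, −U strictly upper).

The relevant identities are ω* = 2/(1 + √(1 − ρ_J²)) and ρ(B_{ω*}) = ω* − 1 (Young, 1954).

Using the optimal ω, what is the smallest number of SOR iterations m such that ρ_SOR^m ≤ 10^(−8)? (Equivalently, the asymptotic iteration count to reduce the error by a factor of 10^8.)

[ρ_J] n=84: ρ(B_J) = cos(π/(n+1)) = cos(π/85) = 0.9993171.
√(1 − cos²(π/85)) = sin(π/85) ≈ 0.0369515.
So ω* = 2/1.0369515 = 1.9287305 (Young).
ρ(B_{ω*}) = ω*−1 = 0.9287305
(0.9287305)^m ≤ 10^{−8}  ⇒  m·ln(0.9287305) ≤ −8·ln10  ⇒  m ≥ 249.141  ⇒  m = 250

m = 250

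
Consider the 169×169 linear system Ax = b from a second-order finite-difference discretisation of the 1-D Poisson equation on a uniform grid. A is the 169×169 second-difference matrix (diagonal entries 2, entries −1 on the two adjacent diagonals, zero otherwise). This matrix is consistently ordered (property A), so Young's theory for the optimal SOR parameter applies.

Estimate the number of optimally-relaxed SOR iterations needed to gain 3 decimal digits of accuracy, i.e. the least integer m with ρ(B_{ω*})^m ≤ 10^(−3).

m = 187

½·tridiag(1,0,1) at n=169: λ_k = cos(kπ/170); max |λ| at k=1 ⇒ ρ_J = cos(π/170) ≈ 0.9998293.
√(1−ρ_J²) simplifies to sin(π/170) = 0.0184789.
So ω* = 2/1.0184789 = 1.9637127 (Young).
Hence ρ(B_{ω*}) = 1.9637127 − 1 = 0.9637127.
For 3 digits: m = 3·ln10 / (−ln 0.9637127) = 6.90776/0.0369621 = 186.888; round up → m = 187.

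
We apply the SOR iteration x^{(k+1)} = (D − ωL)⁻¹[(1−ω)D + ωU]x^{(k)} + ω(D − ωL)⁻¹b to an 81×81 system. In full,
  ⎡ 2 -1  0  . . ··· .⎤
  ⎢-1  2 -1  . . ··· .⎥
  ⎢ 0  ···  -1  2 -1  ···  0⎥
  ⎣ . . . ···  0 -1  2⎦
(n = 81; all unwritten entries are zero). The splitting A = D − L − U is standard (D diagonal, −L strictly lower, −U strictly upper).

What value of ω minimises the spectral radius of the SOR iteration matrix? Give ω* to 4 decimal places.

ω* = 1.9262

spectrum of D⁻¹(L+U) = {cos(kπ/82) : 1≤k≤81}; ρ_J = cos(π/82) = 0.9993.
√(1−ρ_J²) = |sin(π/82)| = 0.03830
ω* = 2/(1+0.03830) = 1.9262
At ω = 1.9262 every |λ(B_ω)| = ω−1, so ρ_SOR = 0.9262.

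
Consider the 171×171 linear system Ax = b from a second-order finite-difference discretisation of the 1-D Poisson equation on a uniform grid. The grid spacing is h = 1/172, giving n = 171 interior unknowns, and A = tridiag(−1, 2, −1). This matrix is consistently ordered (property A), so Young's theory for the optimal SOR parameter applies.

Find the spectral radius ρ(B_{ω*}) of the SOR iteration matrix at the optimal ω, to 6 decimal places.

ρ_SOR = 0.964127

B_J for the 171×171 system has eigenvalues cos(kπ/172); ρ_J = cos(π/172) = 0.999833.
√(1 − cos²(π/172)) = sin(π/172) ≈ 0.0182641.
Then 2/(1+√(1−ρ_J²)) = 2/(1+0.0182641); ω* = 2/1.0182641 = 1.964127.
ρ_SOR = ω* − 1 = 1.964127 − 1 = 0.964127.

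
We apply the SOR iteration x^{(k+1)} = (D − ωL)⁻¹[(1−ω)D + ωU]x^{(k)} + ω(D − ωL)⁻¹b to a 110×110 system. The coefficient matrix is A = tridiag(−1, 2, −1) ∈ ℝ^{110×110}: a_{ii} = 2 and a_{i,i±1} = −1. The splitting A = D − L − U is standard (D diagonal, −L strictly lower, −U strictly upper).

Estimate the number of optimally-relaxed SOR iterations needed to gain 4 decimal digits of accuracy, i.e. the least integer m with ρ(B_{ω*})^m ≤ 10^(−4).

m = 163

spectrum of D⁻¹(L+U) = {cos(kπ/111) : 1≤k≤110}; ρ_J = cos(π/111) = 0.9995995.
1 − cos²(π/111) = sin²(π/111) ⇒ √(1−ρ_J²) = sin(π/111) = 0.0282989.
Then 2/(1+√(1−ρ_J²)) = 2/(1+0.0282989); ω* = 2/1.0282989 = 1.9449598.
At ω = 1.9449598 every |λ(B_ω)| = ω−1, so ρ_SOR = 0.9449598.
Need (0.9449598)^m ≤ 10^(−4): m ≥ 4·ln10/|ln 0.9449598| = 9.21034/0.0566129 = 162.690 ⇒ m = 163.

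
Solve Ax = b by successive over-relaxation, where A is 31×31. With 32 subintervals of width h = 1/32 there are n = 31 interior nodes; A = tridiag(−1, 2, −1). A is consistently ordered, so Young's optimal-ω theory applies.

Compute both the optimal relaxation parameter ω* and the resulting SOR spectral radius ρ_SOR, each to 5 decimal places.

ω* = 1.82147, ρ_SOR = 0.82147

With n=31, ρ(Jacobi) = cos(π/32) = 0.99518.
√(1 − cos²(π/32)) = sin(π/32) ≈ 0.098017.
ω* = 2/(1+0.098017) = 1.82147
[ρ_SOR] ω* − 1 = 0.82147.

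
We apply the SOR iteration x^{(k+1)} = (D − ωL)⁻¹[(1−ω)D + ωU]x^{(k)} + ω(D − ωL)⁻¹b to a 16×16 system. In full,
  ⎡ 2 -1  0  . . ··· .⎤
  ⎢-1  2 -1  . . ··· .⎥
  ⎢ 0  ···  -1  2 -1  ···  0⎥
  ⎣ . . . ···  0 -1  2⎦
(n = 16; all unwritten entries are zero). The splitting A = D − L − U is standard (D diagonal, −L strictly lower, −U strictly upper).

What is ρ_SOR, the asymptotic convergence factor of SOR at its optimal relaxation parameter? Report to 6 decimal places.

n=16: λ(B_J) = 1 − λ(A)/2 = cos(kπ/17); k=1 gives ρ_J = 0.982973.
root = sin(π/17) = 0.1837495  (since 1−cos² = sin²).
So ω* = 2/1.1837495 = 1.689547 (Young).
ρ_SOR = ω* − 1 ≈ 0.689547.

ρ_SOR = 0.689547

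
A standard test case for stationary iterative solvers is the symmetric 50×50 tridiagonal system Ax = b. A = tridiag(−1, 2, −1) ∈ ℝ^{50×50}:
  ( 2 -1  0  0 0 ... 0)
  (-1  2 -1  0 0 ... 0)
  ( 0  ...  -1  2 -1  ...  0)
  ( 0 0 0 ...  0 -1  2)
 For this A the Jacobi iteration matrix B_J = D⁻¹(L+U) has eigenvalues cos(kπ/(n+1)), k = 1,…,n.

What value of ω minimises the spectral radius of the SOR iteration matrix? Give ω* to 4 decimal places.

½·tridiag(1,0,1) at n=50: λ_k = cos(kπ/51); max |λ| at k=1 ⇒ ρ_J = cos(π/51) ≈ 0.9981.
root = sin(π/51) = 0.06156  (since 1−cos² = sin²).
ω* = 2/(1+0.06156) = 1.8840
ρ_SOR = ω* − 1 = 1.8840 − 1 = 0.8840.

ω* = 1.8840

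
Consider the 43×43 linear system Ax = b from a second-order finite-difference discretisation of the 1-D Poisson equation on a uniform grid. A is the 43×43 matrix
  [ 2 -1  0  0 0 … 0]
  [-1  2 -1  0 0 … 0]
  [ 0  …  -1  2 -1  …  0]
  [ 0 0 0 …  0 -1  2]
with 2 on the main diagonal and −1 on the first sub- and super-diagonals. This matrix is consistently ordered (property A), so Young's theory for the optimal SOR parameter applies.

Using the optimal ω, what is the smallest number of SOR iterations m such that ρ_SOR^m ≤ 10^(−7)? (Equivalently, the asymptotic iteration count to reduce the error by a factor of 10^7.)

m = 113

With n=43, ρ(Jacobi) = cos(π/44) = 0.9974521.
√(1 − cos²(π/44)) = sin(π/44) ≈ 0.0713392.
Then 2/(1+√(1−ρ_J²)) = 2/(1+0.0713392); ω* = 2/1.0713392 = 1.8668224.
ρ_SOR = ω* − 1 ≈ 0.8668224.
(0.8668224)^m ≤ 10^{−7}  ⇒  m·ln(0.8668224) ≤ −7·ln10  ⇒  m ≥ 112.776  ⇒  m = 113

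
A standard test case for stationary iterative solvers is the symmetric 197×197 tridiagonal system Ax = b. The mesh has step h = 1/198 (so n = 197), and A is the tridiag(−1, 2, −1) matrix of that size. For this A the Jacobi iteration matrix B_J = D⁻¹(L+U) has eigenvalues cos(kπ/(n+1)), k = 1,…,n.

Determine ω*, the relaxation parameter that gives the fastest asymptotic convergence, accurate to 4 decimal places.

B_J for the 197×197 system has eigenvalues cos(kπ/198); ρ_J = cos(π/198) = 0.9999.
1 − cos²(π/198) = sin²(π/198) ⇒ √(1−ρ_J²) = sin(π/198) = 0.01587.
ω* = 2/(1 + 0.01587) = 2/1.01587 = 1.9688.
ρ_SOR = ω* − 1 = 1.9688 − 1 = 0.9688.

ω* = 1.9688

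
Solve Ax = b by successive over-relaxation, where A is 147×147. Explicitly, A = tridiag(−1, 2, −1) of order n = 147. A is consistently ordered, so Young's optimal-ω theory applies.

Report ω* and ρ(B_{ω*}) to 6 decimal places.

ω* = 1.958432, ρ_SOR = 0.958432

½·tridiag(1,0,1) at n=147: λ_k = cos(kπ/148); max |λ| at k=1 ⇒ ρ_J = cos(π/148) ≈ 0.999775.
1 − cos²(π/148) = sin²(π/148) ⇒ √(1−ρ_J²) = sin(π/148) = 0.0212254.
ω* = 2/(1+0.0212254) = 1.958432
[ρ_SOR] ω* − 1 = 0.958432.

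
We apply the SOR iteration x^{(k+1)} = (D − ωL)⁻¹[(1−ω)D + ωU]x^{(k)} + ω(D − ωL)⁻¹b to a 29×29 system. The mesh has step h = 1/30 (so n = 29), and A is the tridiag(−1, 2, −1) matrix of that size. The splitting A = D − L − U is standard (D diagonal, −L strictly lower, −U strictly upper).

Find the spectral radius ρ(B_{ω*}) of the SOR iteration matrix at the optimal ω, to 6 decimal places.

ρ_SOR = 0.810727

½·tridiag(1,0,1) at n=29: λ_k = cos(kπ/30); max |λ| at k=1 ⇒ ρ_J = cos(π/30) ≈ 0.994522.
1 − cos²(π/30) = sin²(π/30) ⇒ √(1−ρ_J²) = sin(π/30) = 0.1045285.
ω* = 2/(1 + 0.1045285) = 2/1.1045285 = 1.810727.
[ρ_SOR] ω* − 1 = 0.810727.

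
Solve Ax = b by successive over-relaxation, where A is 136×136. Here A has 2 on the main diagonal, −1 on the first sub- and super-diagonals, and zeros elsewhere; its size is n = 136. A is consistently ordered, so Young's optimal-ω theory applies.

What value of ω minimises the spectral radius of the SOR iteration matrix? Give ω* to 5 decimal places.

ω* = 1.95517

ρ_J = max_k |cos(kπ/137)| = cos(π/137) = 0.99974
root = sin(π/137) = 0.022929  (since 1−cos² = sin²).
So ω* = 2/1.022929 = 1.95517 (Young).
At ω = 1.95517 every |λ(B_ω)| = ω−1, so ρ_SOR = 0.95517.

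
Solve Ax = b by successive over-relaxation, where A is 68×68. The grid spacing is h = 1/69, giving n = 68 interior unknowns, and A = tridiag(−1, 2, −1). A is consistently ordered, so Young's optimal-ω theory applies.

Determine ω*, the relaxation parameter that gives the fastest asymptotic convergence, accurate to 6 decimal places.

B_J for the 68×68 system has eigenvalues cos(kπ/69); ρ_J = cos(π/69) = 0.998964.
√(1−ρ_J²) = |sin(π/69)| = 0.0455146
So ω* = 2/1.0455146 = 1.912934 (Young).
ρ(B_{ω*}) = ω*−1 = 0.912934

ω* = 1.912934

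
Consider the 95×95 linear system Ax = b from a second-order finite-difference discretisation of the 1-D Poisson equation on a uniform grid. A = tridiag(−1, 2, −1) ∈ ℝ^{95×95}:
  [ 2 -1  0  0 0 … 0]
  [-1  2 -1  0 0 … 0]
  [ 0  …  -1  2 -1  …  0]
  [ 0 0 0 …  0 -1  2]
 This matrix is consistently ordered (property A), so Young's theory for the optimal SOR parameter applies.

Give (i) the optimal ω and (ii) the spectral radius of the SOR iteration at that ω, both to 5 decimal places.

spectrum of D⁻¹(L+U) = {cos(kπ/96) : 1≤k≤95}; ρ_J = cos(π/96) = 0.99946.
√(1 − cos²(π/96)) = sin(π/96) ≈ 0.032719.
[ω*] 2 ÷ (1 + 0.032719) = 2 ÷ 1.032719 = 1.93664.
At ω = 1.93664 every |λ(B_ω)| = ω−1, so ρ_SOR = 0.93664.

ω* = 1.93664, ρ_SOR = 0.93664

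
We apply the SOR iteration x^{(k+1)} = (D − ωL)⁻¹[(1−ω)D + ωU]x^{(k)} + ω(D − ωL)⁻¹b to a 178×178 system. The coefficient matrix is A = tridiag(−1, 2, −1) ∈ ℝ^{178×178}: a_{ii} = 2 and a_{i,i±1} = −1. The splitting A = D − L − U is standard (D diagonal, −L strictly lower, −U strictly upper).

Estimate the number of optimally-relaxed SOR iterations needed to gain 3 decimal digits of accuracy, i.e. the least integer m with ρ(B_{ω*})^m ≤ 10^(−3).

B_J for the 178×178 system has eigenvalues cos(kπ/179); ρ_J = cos(π/179) = 0.9998460.
√(1−ρ_J²) = |sin(π/179)| = 0.0175499
ω* = 2/(1 + 0.0175499) = 2/1.0175499 = 1.9655056.
[ρ_SOR] ω* − 1 = 0.9655056.
3·ln10 = 6.90776; −ln(0.9655056) = 0.0351034; m = ⌈6.90776/0.0351034⌉ = ⌈196.783⌉ = 197.

m = 197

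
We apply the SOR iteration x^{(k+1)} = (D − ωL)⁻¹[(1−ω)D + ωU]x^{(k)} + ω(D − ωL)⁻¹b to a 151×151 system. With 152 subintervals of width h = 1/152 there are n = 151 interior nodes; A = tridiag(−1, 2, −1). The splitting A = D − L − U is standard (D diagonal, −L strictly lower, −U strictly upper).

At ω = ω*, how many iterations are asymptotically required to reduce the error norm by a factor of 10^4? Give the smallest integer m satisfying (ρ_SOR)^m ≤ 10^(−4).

n=151: λ(B_J) = 1 − λ(A)/2 = cos(kπ/152); k=1 gives ρ_J = 0.9997864.
√(1−ρ_J²) simplifies to sin(π/152) = 0.0206669.
ω* = 2/(1+0.0206669) = 1.9595031
ρ_SOR = ω* − 1 ≈ 0.9595031.
m ≥ 4·ln10 / (−ln 0.9595031) = 222.796; smallest integer m = 223.

m = 223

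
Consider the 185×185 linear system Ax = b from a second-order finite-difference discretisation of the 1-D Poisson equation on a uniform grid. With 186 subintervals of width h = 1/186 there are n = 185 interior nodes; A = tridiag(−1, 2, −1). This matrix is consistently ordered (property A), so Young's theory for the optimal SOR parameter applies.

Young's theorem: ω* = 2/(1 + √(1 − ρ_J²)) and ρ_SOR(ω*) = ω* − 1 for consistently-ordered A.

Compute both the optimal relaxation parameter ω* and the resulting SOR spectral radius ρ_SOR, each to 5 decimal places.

ω* = 1.96678, ρ_SOR = 0.96678

n=185: λ(B_J) = 1 − λ(A)/2 = cos(kπ/186); k=1 gives ρ_J = 0.99986.
1 − cos²(π/186) = sin²(π/186) ⇒ √(1−ρ_J²) = sin(π/186) = 0.016889.
Then 2/(1+√(1−ρ_J²)) = 2/(1+0.016889); ω* = 2/1.016889 = 1.96678.
ρ_SOR = ω* − 1 ≈ 0.96678.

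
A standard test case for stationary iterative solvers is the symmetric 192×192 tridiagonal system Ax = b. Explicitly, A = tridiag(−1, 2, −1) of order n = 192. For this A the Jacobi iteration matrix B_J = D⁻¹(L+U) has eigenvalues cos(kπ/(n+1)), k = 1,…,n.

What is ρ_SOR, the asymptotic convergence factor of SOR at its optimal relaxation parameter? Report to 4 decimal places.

ρ_SOR = 0.9680

ρ_J = max_k |cos(kπ/193)| = cos(π/193) = 0.9999
1 − cos²(π/193) = sin²(π/193) ⇒ √(1−ρ_J²) = sin(π/193) = 0.01628.
Young: ω* = 2/(1+√(1−ρ_J²)) = 2/(1+0.01628) = 2/1.01628 = 1.9680.
[ρ_SOR] ω* − 1 = 0.9680.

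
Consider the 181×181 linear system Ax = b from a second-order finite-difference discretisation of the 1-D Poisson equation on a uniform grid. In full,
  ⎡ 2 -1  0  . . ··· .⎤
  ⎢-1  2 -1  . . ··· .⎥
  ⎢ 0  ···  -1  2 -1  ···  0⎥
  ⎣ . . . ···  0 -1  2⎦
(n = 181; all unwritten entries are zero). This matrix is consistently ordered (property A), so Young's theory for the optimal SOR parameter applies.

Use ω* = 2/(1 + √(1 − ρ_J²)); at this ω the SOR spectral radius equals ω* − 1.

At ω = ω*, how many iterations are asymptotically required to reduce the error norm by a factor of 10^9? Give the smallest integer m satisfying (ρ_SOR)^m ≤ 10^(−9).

½·tridiag(1,0,1) at n=181: λ_k = cos(kπ/182); max |λ| at k=1 ⇒ ρ_J = cos(π/182) ≈ 0.9998510.
√(1 − cos²(π/182)) = sin(π/182) ≈ 0.0172606.
Then 2/(1+√(1−ρ_J²)) = 2/(1+0.0172606); ω* = 2/1.0172606 = 1.9660645.
ρ_SOR = ω* − 1 ≈ 0.9660645.
For 9 digits: m = 9·ln10 / (−ln 0.9660645) = 20.7233/0.0345247 = 600.246; round up → m = 601.

m = 601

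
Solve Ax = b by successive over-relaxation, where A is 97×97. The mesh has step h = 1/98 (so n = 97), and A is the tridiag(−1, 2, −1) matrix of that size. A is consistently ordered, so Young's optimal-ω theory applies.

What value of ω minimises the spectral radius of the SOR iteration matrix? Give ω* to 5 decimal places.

ω* = 1.93789

With n=97, ρ(Jacobi) = cos(π/98) = 0.99949.
√(1−ρ_J²) = |sin(π/98)| = 0.032052
ω* = 2/(1 + 0.032052) = 2/1.032052 = 1.93789.
ρ_SOR = ω* − 1 = 1.93789 − 1 = 0.93789.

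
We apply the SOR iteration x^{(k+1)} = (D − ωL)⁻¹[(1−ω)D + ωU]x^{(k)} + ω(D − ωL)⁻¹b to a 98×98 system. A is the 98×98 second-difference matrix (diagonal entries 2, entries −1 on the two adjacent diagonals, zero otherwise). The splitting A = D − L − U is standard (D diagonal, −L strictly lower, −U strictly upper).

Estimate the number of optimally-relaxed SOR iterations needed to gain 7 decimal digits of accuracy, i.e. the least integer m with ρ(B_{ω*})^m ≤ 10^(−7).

spectrum of D⁻¹(L+U) = {cos(kπ/99) : 1≤k≤98}; ρ_J = cos(π/99) = 0.9994965.
√(1 − cos²(π/99)) = sin(π/99) ≈ 0.0317279.
Then 2/(1+√(1−ρ_J²)) = 2/(1+0.0317279); ω* = 2/1.0317279 = 1.9384956.
Hence ρ(B_{ω*}) = 1.9384956 − 1 = 0.9384956.
(0.9384956)^m ≤ 10^{−7}  ⇒  m·ln(0.9384956) ≤ −7·ln10  ⇒  m ≥ 253.920  ⇒  m = 254

m = 254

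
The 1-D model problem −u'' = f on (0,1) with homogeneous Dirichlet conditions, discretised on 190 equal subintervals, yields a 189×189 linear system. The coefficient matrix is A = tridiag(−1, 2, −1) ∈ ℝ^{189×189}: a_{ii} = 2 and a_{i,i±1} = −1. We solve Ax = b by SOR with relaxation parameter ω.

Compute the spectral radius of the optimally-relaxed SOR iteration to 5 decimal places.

ρ_SOR = 0.96747

n=189: λ(B_J) = 1 − λ(A)/2 = cos(kπ/190); k=1 gives ρ_J = 0.99986.
√(1−ρ_J²) = |sin(π/190)| = 0.016534
Young: ω* = 2/(1+√(1−ρ_J²)) = 2/(1+0.016534) = 2/1.016534 = 1.96747.
and ρ(B_{ω*}) = 1.96747 − 1 = 0.96747.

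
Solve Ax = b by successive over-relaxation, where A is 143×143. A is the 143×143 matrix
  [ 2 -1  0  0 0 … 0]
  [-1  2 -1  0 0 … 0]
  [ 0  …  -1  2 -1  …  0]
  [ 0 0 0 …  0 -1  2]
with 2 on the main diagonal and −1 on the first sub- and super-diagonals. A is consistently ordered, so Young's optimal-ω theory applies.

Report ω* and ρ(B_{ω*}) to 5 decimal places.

ω* = 1.95730, ρ_SOR = 0.95730

B_J for the 143×143 system has eigenvalues cos(kπ/144); ρ_J = cos(π/144) = 0.99976.
√(1−ρ_J²) = |sin(π/144)| = 0.021815
ω* = 2 / (1 + 0.021815) = 2 / 1.021815 ≈ 1.95730.
ρ_SOR = ω* − 1 ≈ 0.95730.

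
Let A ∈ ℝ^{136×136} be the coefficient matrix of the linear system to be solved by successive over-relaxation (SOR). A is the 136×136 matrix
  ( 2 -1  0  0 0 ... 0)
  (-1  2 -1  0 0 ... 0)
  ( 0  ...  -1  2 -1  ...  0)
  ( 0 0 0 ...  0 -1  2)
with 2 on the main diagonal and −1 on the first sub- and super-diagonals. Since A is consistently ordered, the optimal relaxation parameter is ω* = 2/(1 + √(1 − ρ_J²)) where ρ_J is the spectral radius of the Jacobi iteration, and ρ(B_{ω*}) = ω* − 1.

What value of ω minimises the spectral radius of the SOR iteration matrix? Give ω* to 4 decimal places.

spectrum of D⁻¹(L+U) = {cos(kπ/137) : 1≤k≤136}; ρ_J = cos(π/137) = 0.9997.
root = sin(π/137) = 0.02293  (since 1−cos² = sin²).
ω* = 2/(1+0.02293) = 1.9552
ρ_SOR = ω* − 1 = 1.9552 − 1 = 0.9552.

ω* = 1.9552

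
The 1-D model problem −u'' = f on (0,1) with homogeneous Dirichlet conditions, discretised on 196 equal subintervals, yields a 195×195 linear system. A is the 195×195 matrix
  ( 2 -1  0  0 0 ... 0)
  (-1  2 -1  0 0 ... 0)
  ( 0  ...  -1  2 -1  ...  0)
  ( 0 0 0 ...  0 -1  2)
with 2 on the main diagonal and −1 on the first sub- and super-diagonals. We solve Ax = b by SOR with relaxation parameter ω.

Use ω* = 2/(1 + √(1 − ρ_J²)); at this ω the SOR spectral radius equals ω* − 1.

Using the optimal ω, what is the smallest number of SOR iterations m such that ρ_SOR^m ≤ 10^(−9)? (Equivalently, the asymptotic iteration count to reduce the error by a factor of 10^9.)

m = 647

B_J for the 195×195 system has eigenvalues cos(kπ/196); ρ_J = cos(π/196) = 0.9998715.
1 − cos²(π/196) = sin²(π/196) ⇒ √(1−ρ_J²) = sin(π/196) = 0.0160278.
Young: ω* = 2/(1+√(1−ρ_J²)) = 2/(1+0.0160278) = 2/1.0160278 = 1.9684501.
At ω = 1.9684501 every |λ(B_ω)| = ω−1, so ρ_SOR = 0.9684501.
For 9 digits: m = 9·ln10 / (−ln 0.9684501) = 20.7233/0.0320583 = 646.425; round up → m = 647.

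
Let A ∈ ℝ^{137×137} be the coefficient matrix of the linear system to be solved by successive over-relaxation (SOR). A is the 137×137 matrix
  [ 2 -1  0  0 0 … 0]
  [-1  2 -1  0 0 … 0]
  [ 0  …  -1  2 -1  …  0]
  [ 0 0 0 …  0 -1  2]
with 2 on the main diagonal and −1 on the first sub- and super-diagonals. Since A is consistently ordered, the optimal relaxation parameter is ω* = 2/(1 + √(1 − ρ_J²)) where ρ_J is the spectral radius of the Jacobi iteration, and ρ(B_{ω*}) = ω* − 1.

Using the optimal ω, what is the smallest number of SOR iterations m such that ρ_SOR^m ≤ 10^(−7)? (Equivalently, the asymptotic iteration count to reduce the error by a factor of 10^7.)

½·tridiag(1,0,1) at n=137: λ_k = cos(kπ/138); max |λ| at k=1 ⇒ ρ_J = cos(π/138) ≈ 0.9997409.
1 − cos²(π/138) = sin²(π/138) ⇒ √(1−ρ_J²) = sin(π/138) = 0.0227632.
ω* = 2 / (1 + 0.0227632) = 2 / 1.0227632 ≈ 1.9554869.
ρ_SOR = ω* − 1 ≈ 0.9554869.
For 7 digits: m = 7·ln10 / (−ln 0.9554869) = 16.1181/0.0455342 = 353.978; round up → m = 354.

m = 354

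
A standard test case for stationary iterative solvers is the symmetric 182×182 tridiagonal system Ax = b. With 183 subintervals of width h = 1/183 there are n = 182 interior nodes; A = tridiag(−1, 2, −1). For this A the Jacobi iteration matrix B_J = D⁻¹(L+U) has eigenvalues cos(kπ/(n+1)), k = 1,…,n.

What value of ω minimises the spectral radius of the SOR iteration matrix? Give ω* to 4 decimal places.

B_J for the 182×182 system has eigenvalues cos(kπ/183); ρ_J = cos(π/183) = 0.9999.
root = sin(π/183) = 0.01717  (since 1−cos² = sin²).
ω* = 2 / (1 + 0.01717) = 2 / 1.01717 ≈ 1.9662.
ρ_SOR = ω* − 1 ≈ 0.9662.

ω* = 1.9662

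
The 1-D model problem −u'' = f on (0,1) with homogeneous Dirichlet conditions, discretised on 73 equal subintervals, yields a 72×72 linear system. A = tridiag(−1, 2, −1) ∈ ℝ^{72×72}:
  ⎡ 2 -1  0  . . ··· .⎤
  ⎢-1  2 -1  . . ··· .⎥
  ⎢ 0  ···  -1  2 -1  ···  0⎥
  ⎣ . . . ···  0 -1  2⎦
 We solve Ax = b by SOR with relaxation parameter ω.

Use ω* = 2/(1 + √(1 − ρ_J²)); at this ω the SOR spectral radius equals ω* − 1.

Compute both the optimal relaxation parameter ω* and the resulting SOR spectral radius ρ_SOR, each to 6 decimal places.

ω* = 1.917505, ρ_SOR = 0.917505

With n=72, ρ(Jacobi) = cos(π/73) = 0.999074.
root = sin(π/73) = 0.0430222  (since 1−cos² = sin²).
Young: ω* = 2/(1+√(1−ρ_J²)) = 2/(1+0.0430222) = 2/1.0430222 = 1.917505.
ρ(B_{ω*}) = ω*−1 = 0.917505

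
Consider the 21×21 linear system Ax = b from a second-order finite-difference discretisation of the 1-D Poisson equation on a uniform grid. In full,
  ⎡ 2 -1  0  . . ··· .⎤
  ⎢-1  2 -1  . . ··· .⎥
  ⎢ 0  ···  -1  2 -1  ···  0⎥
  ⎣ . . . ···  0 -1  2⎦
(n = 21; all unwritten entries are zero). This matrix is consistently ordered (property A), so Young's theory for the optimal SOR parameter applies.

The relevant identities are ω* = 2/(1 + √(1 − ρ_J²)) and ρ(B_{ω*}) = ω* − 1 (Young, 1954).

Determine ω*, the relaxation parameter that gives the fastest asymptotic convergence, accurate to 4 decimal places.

spectrum of D⁻¹(L+U) = {cos(kπ/22) : 1≤k≤21}; ρ_J = cos(π/22) = 0.9898.
1 − cos²(π/22) = sin²(π/22) ⇒ √(1−ρ_J²) = sin(π/22) = 0.14231.
ω* = 2/(1+0.14231) = 1.7508
and ρ(B_{ω*}) = 1.7508 − 1 = 0.7508.

ω* = 1.7508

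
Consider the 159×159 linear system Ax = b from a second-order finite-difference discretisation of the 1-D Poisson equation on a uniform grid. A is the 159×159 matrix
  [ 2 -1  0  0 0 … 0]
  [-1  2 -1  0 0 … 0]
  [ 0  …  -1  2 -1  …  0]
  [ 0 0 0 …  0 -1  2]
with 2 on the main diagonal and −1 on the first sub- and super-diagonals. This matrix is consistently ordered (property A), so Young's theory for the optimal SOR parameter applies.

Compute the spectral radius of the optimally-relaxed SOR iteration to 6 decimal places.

[ρ_J] n=159: ρ(B_J) = cos(π/(n+1)) = cos(π/160) = 0.999807.
√(1 − cos²(π/160)) = sin(π/160) ≈ 0.0196337.
ω* = 2 / (1 + 0.0196337) = 2 / 1.0196337 ≈ 1.961489.
and ρ(B_{ω*}) = 1.961489 − 1 = 0.961489.

ρ_SOR = 0.961489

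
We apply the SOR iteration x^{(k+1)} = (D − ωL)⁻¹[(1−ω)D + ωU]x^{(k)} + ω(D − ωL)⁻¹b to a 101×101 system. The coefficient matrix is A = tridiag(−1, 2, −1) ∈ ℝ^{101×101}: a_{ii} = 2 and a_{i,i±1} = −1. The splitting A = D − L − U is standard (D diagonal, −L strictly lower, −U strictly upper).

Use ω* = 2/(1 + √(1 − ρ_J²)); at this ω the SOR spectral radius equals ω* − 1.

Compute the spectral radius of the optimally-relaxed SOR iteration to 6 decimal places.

spectrum of D⁻¹(L+U) = {cos(kπ/102) : 1≤k≤101}; ρ_J = cos(π/102) = 0.999526.
√(1−ρ_J²) = |sin(π/102)| = 0.0307951
Young: ω* = 2/(1+√(1−ρ_J²)) = 2/(1+0.0307951) = 2/1.0307951 = 1.940250.
Hence ρ(B_{ω*}) = 1.940250 − 1 = 0.940250.

ρ_SOR = 0.940250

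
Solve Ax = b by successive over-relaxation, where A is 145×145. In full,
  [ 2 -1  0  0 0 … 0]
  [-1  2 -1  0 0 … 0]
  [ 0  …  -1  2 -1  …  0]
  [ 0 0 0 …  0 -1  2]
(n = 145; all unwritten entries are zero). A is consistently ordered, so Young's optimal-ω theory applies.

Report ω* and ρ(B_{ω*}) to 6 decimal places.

ω* = 1.957874, ρ_SOR = 0.957874

B_J for the 145×145 system has eigenvalues cos(kπ/146); ρ_J = cos(π/146) = 0.999769.
√(1 − cos²(π/146)) = sin(π/146) ≈ 0.0215161.
Young: ω* = 2/(1+√(1−ρ_J²)) = 2/(1+0.0215161) = 2/1.0215161 = 1.957874.
ρ_SOR = ω* − 1 ≈ 0.957874.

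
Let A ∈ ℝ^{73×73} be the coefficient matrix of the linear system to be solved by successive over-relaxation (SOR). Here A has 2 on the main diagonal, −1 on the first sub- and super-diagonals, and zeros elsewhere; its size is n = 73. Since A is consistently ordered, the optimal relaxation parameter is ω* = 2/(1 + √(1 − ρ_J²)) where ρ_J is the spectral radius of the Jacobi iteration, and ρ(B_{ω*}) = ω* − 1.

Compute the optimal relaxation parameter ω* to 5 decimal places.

[ρ_J] n=73: ρ(B_J) = cos(π/(n+1)) = cos(π/74) = 0.99910.
√(1 − cos²(π/74)) = sin(π/74) ≈ 0.042441.
ω* = 2 / (1 + 0.042441) = 2 / 1.042441 ≈ 1.91857.
ρ_SOR = ω* − 1 = 1.91857 − 1 = 0.91857.

ω* = 1.91857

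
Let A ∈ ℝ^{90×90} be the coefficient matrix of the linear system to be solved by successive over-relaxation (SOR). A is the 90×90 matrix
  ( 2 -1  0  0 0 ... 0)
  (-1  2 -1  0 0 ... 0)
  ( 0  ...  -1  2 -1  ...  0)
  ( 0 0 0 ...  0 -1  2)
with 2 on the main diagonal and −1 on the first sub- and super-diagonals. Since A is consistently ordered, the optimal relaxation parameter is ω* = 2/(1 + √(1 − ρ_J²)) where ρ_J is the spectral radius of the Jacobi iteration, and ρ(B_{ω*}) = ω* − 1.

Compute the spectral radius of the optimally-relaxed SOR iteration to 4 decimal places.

With n=90, ρ(Jacobi) = cos(π/91) = 0.9994.
1 − cos²(π/91) = sin²(π/91) ⇒ √(1−ρ_J²) = sin(π/91) = 0.03452.
Young: ω* = 2/(1+√(1−ρ_J²)) = 2/(1+0.03452) = 2/1.03452 = 1.9333.
ρ_SOR = ω* − 1 ≈ 0.9333.

ρ_SOR = 0.9333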